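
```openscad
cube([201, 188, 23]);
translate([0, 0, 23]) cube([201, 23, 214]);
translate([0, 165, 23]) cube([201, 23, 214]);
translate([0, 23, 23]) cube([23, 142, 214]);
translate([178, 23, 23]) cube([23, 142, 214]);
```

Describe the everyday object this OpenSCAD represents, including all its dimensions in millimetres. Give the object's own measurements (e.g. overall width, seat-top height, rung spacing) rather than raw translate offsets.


An open-topped rectangular box: outside dimensions 201×188×237 mm, with a uniform wall and base thickness of 23 mm. The base is a full 201×188 slab on the floor; four walls sit on top of the base. The front and back walls (the −y and +y sides) span the full width; the two side walls fit between them.


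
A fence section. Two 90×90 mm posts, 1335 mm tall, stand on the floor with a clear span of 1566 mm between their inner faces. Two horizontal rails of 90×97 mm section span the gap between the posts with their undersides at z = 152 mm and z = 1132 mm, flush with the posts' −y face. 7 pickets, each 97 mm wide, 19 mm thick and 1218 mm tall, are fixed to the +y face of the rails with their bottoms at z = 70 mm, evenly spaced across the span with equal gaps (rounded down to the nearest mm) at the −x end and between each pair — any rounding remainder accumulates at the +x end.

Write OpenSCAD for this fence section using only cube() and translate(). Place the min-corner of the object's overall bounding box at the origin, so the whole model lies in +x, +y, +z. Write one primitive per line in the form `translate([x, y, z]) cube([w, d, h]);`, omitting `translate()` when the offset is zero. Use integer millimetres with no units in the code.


cube([90, 90, 1335]);
translate([1656, 0, 0]) cube([90, 90, 1335]);
translate([90, 0, 152]) cube([1566, 90, 97]);
translate([90, 0, 1132]) cube([1566, 90, 97]);
translate([200, 90, 70]) cube([97, 19, 1218]);
translate([407, 90, 70]) cube([97, 19, 1218]);
translate([614, 90, 70]) cube([97, 19, 1218]);
translate([821, 90, 70]) cube([97, 19, 1218]);
translate([1028, 90, 70]) cube([97, 19, 1218]);
translate([1235, 90, 70]) cube([97, 19, 1218]);
translate([1442, 90, 70]) cube([97, 19, 1218]);


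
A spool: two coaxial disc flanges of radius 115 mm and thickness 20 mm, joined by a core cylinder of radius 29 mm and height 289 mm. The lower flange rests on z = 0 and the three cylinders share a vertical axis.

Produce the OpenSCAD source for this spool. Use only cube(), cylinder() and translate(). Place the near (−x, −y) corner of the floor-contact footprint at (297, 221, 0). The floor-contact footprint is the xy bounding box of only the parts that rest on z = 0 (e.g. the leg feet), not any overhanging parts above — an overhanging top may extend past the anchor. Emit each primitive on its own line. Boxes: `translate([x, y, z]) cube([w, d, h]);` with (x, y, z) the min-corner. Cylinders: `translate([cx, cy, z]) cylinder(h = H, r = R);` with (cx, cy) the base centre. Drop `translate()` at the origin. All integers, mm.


translate([412, 336, 0]) cylinder(h = 20, r = 115);
translate([412, 336, 20]) cylinder(h = 289, r = 29);
translate([412, 336, 309]) cylinder(h = 20, r = 115);


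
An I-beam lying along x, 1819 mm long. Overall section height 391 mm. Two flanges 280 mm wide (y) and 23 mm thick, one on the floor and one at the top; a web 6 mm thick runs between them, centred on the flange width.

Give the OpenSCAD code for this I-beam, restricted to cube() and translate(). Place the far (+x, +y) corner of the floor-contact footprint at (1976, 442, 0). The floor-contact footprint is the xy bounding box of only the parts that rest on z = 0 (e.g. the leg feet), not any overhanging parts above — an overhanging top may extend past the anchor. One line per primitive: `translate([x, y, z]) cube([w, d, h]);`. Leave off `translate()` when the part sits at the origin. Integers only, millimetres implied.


translate([157, 162, 0]) cube([1819, 280, 23]);
translate([157, 299, 23]) cube([1819, 6, 345]);
translate([157, 162, 368]) cube([1819, 280, 23]);


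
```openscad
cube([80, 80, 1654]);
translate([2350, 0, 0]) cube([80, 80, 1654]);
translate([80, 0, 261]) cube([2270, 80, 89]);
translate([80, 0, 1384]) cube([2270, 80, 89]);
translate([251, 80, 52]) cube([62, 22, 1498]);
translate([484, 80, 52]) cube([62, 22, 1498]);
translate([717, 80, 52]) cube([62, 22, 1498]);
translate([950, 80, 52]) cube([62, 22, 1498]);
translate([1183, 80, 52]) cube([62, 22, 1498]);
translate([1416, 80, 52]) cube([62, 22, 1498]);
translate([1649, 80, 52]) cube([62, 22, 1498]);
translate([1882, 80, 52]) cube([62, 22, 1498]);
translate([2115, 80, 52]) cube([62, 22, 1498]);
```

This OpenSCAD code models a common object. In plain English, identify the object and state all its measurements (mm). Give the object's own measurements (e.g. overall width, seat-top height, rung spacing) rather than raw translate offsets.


A fence section. Two 80×80 mm posts, 1654 mm tall, stand on the floor with a clear span of 2270 mm between their inner faces. Two horizontal rails of 80×89 mm section span the gap between the posts with their undersides at z = 261 mm and z = 1384 mm, flush with the posts' −y face. 9 pickets, each 62 mm wide, 22 mm thick and 1498 mm tall, are fixed to the +y face of the rails with their bottoms at z = 52 mm, spaced across the span with a 171 mm gap after the −x post and between neighbouring pickets, with 173 mm left before the +x post.


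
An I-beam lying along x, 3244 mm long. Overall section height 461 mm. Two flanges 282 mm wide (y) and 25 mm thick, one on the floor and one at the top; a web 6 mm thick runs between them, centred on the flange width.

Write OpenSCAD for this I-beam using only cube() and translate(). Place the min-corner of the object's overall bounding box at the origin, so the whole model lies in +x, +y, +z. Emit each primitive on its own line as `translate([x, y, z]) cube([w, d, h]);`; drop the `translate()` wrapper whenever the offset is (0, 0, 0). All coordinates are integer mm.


cube([3244, 282, 25]);
translate([0, 138, 25]) cube([3244, 6, 411]);
translate([0, 0, 436]) cube([3244, 282, 25]);


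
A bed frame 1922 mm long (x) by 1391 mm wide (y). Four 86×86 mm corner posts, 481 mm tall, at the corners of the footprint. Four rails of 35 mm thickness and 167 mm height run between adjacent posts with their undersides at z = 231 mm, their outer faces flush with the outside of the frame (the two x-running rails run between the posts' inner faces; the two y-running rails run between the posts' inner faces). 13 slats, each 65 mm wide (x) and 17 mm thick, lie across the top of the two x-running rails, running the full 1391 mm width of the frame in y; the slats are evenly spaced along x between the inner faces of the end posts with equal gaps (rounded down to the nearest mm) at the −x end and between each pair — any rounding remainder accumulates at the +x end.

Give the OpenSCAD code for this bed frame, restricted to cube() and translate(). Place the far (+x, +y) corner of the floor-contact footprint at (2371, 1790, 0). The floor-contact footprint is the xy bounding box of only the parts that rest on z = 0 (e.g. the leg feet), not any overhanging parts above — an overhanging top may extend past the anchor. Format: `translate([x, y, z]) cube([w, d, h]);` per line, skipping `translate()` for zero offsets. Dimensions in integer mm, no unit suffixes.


translate([449, 399, 0]) cube([86, 86, 481]);
translate([449, 1704, 0]) cube([86, 86, 481]);
translate([2285, 399, 0]) cube([86, 86, 481]);
translate([2285, 1704, 0]) cube([86, 86, 481]);
translate([535, 399, 231]) cube([1750, 35, 167]);
translate([535, 1755, 231]) cube([1750, 35, 167]);
translate([449, 485, 231]) cube([35, 1219, 167]);
translate([2336, 485, 231]) cube([35, 1219, 167]);
translate([599, 399, 398]) cube([65, 1391, 17]);
translate([728, 399, 398]) cube([65, 1391, 17]);
translate([857, 399, 398]) cube([65, 1391, 17]);
translate([986, 399, 398]) cube([65, 1391, 17]);
translate([1115, 399, 398]) cube([65, 1391, 17]);
translate([1244, 399, 398]) cube([65, 1391, 17]);
translate([1373, 399, 398]) cube([65, 1391, 17]);
translate([1502, 399, 398]) cube([65, 1391, 17]);
translate([1631, 399, 398]) cube([65, 1391, 17]);
translate([1760, 399, 398]) cube([65, 1391, 17]);
translate([1889, 399, 398]) cube([65, 1391, 17]);
translate([2018, 399, 398]) cube([65, 1391, 17]);
translate([2147, 399, 398]) cube([65, 1391, 17]);


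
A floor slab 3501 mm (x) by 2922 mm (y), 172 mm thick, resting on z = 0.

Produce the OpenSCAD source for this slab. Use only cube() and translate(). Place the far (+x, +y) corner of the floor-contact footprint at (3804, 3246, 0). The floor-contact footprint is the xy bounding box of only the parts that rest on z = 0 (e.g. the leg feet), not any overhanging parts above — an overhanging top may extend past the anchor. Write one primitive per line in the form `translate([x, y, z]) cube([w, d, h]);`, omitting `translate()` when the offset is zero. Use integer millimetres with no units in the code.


translate([303, 324, 0]) cube([3501, 2922, 172]);


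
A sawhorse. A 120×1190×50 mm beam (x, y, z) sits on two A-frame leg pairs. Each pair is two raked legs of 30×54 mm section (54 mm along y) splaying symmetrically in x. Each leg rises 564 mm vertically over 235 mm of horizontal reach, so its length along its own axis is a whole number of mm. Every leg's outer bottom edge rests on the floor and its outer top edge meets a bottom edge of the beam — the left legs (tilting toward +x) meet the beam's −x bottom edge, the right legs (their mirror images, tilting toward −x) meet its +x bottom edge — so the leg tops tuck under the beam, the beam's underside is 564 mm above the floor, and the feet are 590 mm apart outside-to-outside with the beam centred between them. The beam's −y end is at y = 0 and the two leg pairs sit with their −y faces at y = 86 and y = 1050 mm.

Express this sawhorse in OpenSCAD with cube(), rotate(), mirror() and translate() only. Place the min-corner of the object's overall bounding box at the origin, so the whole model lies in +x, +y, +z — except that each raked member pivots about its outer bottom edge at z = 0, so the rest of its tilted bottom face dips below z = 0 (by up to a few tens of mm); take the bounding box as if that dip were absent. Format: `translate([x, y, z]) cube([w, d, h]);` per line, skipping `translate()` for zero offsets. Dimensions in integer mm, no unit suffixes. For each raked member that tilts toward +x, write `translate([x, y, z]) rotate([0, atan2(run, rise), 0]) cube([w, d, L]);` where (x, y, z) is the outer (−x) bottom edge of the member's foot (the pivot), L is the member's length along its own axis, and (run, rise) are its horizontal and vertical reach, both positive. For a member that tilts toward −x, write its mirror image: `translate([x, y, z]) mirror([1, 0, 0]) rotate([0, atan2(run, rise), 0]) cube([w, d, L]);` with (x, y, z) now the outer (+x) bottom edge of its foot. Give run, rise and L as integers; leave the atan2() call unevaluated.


translate([235, 0, 564]) cube([120, 1190, 50]);
translate([0, 86, 0]) rotate([0, atan2(235, 564), 0]) cube([30, 54, 611]);
translate([590, 86, 0]) mirror([1, 0, 0]) rotate([0, atan2(235, 564), 0]) cube([30, 54, 611]);
translate([0, 1050, 0]) rotate([0, atan2(235, 564), 0]) cube([30, 54, 611]);
translate([590, 1050, 0]) mirror([1, 0, 0]) rotate([0, atan2(235, 564), 0]) cube([30, 54, 611]);


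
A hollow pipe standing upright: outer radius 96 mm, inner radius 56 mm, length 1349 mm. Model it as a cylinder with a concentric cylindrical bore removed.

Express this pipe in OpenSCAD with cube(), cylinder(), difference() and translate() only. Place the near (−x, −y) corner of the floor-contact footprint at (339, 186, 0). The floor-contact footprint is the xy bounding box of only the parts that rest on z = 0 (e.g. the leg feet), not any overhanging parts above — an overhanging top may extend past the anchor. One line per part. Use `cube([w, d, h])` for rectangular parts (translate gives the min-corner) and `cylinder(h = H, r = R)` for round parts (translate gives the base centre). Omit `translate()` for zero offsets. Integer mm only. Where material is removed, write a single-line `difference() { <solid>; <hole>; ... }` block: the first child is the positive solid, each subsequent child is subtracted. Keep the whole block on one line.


difference() { translate([435, 282, 0]) cylinder(h = 1349, r = 96); translate([435, 282, 0]) cylinder(h = 1349, r = 56); }


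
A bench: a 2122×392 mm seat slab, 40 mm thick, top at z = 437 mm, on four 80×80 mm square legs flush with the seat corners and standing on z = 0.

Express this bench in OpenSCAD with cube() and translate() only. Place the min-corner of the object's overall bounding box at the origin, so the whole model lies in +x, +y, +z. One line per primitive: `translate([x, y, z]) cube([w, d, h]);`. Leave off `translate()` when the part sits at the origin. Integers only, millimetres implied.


translate([0, 0, 397]) cube([2122, 392, 40]);
cube([80, 80, 397]);
translate([0, 312, 0]) cube([80, 80, 397]);
translate([2042, 0, 0]) cube([80, 80, 397]);
translate([2042, 312, 0]) cube([80, 80, 397]);


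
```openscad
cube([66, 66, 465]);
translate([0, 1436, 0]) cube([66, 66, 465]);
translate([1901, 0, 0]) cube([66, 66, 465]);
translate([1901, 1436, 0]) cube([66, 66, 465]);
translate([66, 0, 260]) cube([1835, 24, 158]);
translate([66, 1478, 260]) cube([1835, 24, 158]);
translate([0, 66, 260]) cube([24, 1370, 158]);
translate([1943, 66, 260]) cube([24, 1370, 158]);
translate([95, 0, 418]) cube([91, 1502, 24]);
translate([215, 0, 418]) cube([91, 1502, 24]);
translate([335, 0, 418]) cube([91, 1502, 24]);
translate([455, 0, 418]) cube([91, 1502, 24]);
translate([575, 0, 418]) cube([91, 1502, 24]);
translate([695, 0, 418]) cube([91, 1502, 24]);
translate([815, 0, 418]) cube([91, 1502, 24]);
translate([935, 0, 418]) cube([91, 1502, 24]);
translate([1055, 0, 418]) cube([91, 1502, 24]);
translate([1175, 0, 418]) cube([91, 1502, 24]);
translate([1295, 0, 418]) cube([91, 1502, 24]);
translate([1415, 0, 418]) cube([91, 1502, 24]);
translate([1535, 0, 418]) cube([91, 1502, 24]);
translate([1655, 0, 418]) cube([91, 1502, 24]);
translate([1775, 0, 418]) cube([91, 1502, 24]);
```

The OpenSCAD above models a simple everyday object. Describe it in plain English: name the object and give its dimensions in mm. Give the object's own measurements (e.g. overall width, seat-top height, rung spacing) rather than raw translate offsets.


A bed frame 1967 mm long (x) by 1502 mm wide (y). Four 66×66 mm corner posts, 465 mm tall, at the corners of the footprint. Four rails of 24 mm thickness and 158 mm height run between adjacent posts with their undersides at z = 260 mm, their outer faces flush with the outside of the frame (the two x-running rails run between the posts' inner faces; the two y-running rails run between the posts' inner faces). 15 slats, each 91 mm wide (x) and 24 mm thick, lie across the top of the two x-running rails, running the full 1502 mm width of the frame in y; along x they sit between the end posts with a 29 mm gap after the −x posts and between neighbouring slats, leaving 35 mm before the +x posts.


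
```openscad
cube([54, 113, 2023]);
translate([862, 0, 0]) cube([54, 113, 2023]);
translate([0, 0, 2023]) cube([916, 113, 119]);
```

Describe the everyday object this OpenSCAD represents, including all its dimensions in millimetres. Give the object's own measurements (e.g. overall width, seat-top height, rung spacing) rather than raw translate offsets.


A door frame. The clear opening is 808 mm wide and 2023 mm high. Two 54 mm wide jambs, 113 mm deep, stand either side of the opening from the floor to the top of the opening. A 119 mm thick head sits across the top of both jambs, spanning the full outside width of the frame.


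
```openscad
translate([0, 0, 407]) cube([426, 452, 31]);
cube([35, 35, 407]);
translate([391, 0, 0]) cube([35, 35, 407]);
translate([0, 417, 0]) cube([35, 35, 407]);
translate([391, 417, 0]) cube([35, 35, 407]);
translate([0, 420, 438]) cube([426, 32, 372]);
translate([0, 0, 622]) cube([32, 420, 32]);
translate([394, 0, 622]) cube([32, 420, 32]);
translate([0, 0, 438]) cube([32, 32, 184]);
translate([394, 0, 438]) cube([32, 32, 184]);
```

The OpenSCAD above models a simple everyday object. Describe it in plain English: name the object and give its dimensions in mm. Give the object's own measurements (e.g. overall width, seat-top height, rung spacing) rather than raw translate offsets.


A chair. The seat is a 426×452×31 mm slab with its top at z = 438 mm, on four 35×35 mm corner legs (flush with the seat edges, standing on z = 0). A flat backrest 32 mm thick, 372 mm tall, spans the full seat width and rises from the seat top along its +y edge, rear face flush with the rear of the seat. Two armrests of 32×32 mm section run along each side from the seat's front edge to the front of the backrest, top faces 216 mm above the seat top and outer faces flush with the seat's x-edges; a 32×32 mm post under the front of each armrest stands on the seat at the front corner.


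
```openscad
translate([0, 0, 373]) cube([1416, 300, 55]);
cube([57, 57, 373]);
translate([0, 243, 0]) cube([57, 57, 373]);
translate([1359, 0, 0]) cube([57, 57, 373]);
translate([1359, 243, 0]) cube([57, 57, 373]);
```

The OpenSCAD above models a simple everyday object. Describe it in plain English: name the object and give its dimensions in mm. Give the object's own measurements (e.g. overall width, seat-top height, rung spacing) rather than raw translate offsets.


A bench: a 1416×300 mm seat slab, 55 mm thick, top at z = 428 mm, on four 57×57 mm square legs flush with the seat corners and standing on z = 0.


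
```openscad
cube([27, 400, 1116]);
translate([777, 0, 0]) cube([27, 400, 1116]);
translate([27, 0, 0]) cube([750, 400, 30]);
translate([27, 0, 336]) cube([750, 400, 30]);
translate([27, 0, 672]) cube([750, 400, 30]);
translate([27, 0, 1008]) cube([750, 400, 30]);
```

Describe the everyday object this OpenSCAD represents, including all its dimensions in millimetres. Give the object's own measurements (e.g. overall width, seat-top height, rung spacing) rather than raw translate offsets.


An open bookshelf. Two side panels, each 27 mm thick, 400 mm deep and 1116 mm tall, stand 804 mm apart (outside-to-outside). Between them sit 4 shelves, each 30 mm thick and 400 mm deep, spanning the full gap between the sides. The bottom shelf rests on the floor (its underside at z = 0) and the clear gap between one shelf's top and the next shelf's underside is 306 mm.


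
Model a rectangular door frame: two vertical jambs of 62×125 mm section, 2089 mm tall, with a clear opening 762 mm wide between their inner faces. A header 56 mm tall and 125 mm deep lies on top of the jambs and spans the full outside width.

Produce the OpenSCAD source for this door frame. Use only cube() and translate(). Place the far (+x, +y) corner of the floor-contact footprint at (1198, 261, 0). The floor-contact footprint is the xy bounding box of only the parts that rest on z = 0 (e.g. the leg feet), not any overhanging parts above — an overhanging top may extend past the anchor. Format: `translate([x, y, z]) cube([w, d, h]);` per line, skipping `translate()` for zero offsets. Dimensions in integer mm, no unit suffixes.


translate([312, 136, 0]) cube([62, 125, 2089]);
translate([1136, 136, 0]) cube([62, 125, 2089]);
translate([312, 136, 2089]) cube([886, 125, 56]);


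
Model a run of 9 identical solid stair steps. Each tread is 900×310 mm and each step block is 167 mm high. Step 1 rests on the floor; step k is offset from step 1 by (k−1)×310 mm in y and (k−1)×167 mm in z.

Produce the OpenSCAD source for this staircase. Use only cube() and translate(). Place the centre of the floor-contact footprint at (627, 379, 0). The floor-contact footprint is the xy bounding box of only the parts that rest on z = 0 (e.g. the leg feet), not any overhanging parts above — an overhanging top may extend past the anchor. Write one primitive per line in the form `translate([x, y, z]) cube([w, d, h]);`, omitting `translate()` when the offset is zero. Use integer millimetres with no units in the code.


translate([177, 224, 0]) cube([900, 310, 167]);
translate([177, 534, 167]) cube([900, 310, 167]);
translate([177, 844, 334]) cube([900, 310, 167]);
translate([177, 1154, 501]) cube([900, 310, 167]);
translate([177, 1464, 668]) cube([900, 310, 167]);
translate([177, 1774, 835]) cube([900, 310, 167]);
translate([177, 2084, 1002]) cube([900, 310, 167]);
translate([177, 2394, 1169]) cube([900, 310, 167]);
translate([177, 2704, 1336]) cube([900, 310, 167]);


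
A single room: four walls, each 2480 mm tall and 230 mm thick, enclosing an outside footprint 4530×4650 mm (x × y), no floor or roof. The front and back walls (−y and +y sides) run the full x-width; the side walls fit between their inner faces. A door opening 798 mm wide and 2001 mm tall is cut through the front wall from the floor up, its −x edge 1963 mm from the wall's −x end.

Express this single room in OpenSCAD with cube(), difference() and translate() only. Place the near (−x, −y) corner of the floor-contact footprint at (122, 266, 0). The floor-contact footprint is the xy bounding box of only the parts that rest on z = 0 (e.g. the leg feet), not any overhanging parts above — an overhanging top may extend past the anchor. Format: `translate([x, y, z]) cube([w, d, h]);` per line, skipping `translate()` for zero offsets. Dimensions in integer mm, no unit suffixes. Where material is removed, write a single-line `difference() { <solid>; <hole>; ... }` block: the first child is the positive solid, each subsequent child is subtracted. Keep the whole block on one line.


difference() { translate([122, 266, 0]) cube([4530, 230, 2480]); translate([2085, 266, 0]) cube([798, 230, 2001]); }
translate([122, 4686, 0]) cube([4530, 230, 2480]);
translate([122, 496, 0]) cube([230, 4190, 2480]);
translate([4422, 496, 0]) cube([230, 4190, 2480]);


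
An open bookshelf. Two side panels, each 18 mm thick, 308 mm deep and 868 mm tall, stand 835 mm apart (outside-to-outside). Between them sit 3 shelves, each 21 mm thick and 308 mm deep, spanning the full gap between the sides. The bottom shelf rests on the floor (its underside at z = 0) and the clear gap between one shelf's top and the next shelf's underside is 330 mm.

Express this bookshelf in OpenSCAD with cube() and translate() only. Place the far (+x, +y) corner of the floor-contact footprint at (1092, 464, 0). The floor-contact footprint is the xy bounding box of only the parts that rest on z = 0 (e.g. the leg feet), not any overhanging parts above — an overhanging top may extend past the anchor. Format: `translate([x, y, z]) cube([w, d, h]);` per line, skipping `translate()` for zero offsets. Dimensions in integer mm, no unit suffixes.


translate([257, 156, 0]) cube([18, 308, 868]);
translate([1074, 156, 0]) cube([18, 308, 868]);
translate([275, 156, 0]) cube([799, 308, 21]);
translate([275, 156, 351]) cube([799, 308, 21]);
translate([275, 156, 702]) cube([799, 308, 21]);


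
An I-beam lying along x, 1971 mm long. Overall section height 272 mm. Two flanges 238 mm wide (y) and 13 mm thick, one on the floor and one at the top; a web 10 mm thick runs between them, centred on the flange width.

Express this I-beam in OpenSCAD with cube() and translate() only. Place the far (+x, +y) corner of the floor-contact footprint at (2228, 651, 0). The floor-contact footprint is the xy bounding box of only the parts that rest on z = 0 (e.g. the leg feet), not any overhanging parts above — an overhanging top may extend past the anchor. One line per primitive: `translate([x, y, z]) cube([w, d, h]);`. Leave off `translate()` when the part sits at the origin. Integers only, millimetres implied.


translate([257, 413, 0]) cube([1971, 238, 13]);
translate([257, 527, 13]) cube([1971, 10, 246]);
translate([257, 413, 259]) cube([1971, 238, 13]);


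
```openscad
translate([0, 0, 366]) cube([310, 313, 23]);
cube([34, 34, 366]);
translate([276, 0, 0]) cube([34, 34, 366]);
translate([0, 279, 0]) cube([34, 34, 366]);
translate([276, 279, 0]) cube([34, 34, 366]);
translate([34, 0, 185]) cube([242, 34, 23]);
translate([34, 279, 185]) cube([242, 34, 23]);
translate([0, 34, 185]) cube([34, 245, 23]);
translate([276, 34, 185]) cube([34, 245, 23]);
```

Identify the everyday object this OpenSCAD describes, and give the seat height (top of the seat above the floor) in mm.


A stool. The seat height is 389 mm.

A 310×313×23 slab at z = 366 on four corner posts — a stool. The seat top is 366 + 23 = 389 mm.


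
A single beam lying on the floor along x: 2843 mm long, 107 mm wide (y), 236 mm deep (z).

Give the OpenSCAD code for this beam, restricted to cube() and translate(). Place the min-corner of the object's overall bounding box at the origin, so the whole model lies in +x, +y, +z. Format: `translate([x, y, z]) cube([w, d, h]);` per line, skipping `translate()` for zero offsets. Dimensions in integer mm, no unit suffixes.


cube([2843, 107, 236]);


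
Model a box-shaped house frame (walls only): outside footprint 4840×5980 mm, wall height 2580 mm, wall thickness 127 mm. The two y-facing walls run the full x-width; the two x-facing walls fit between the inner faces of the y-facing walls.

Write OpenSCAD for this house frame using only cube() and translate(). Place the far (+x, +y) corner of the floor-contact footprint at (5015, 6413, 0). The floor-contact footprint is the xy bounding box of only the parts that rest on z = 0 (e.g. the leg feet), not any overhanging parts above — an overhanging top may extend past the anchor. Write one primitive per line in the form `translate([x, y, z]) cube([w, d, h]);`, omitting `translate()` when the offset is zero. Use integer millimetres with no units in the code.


translate([175, 433, 0]) cube([4840, 127, 2580]);
translate([175, 6286, 0]) cube([4840, 127, 2580]);
translate([175, 560, 0]) cube([127, 5726, 2580]);
translate([4888, 560, 0]) cube([127, 5726, 2580]);


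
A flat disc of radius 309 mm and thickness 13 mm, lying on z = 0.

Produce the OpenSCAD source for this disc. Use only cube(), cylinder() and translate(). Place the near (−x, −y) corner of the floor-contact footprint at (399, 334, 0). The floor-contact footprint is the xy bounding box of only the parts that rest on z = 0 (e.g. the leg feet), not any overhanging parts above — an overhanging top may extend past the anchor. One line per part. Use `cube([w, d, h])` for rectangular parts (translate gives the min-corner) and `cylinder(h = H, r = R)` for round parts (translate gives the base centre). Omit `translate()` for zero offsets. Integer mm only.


translate([708, 643, 0]) cylinder(h = 13, r = 309);


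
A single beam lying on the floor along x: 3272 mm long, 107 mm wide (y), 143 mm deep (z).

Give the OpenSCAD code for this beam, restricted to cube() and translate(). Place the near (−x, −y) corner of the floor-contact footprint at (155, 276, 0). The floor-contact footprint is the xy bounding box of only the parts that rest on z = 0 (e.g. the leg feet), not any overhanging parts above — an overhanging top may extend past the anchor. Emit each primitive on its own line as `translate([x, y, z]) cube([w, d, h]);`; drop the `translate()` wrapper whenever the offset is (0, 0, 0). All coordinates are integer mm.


translate([155, 276, 0]) cube([3272, 107, 143]);


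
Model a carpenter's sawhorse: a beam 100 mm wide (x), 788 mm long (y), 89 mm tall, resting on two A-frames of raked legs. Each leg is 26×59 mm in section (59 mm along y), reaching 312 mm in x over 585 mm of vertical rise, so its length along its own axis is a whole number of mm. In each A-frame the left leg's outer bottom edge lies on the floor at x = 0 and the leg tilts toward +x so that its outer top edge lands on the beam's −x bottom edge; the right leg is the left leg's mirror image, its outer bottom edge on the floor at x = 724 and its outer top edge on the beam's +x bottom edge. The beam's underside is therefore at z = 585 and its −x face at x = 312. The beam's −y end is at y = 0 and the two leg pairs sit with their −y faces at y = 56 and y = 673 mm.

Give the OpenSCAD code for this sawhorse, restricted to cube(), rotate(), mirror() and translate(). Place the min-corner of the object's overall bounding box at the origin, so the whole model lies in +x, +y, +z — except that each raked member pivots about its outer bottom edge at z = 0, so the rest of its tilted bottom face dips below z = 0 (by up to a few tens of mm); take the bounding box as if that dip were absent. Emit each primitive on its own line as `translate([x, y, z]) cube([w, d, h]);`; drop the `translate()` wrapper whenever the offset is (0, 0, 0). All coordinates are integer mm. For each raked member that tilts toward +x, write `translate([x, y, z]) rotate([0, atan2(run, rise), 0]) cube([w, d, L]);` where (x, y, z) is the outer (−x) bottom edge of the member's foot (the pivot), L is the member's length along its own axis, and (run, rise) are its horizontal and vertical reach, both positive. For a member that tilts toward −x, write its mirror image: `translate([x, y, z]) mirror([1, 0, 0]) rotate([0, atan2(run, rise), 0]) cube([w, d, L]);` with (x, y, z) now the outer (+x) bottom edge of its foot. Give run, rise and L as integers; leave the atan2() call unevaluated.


// leg length = √(312² + 585²) = 663
// right-leg outer foot x = 2·312 + 100 = 724
// beam min-corner = (312, 0, 585)
translate([312, 0, 585]) cube([100, 788, 89]);
translate([0, 56, 0]) rotate([0, atan2(312, 585), 0]) cube([26, 59, 663]);
translate([724, 56, 0]) mirror([1, 0, 0]) rotate([0, atan2(312, 585), 0]) cube([26, 59, 663]);
translate([0, 673, 0]) rotate([0, atan2(312, 585), 0]) cube([26, 59, 663]);
translate([724, 673, 0]) mirror([1, 0, 0]) rotate([0, atan2(312, 585), 0]) cube([26, 59, 663]);


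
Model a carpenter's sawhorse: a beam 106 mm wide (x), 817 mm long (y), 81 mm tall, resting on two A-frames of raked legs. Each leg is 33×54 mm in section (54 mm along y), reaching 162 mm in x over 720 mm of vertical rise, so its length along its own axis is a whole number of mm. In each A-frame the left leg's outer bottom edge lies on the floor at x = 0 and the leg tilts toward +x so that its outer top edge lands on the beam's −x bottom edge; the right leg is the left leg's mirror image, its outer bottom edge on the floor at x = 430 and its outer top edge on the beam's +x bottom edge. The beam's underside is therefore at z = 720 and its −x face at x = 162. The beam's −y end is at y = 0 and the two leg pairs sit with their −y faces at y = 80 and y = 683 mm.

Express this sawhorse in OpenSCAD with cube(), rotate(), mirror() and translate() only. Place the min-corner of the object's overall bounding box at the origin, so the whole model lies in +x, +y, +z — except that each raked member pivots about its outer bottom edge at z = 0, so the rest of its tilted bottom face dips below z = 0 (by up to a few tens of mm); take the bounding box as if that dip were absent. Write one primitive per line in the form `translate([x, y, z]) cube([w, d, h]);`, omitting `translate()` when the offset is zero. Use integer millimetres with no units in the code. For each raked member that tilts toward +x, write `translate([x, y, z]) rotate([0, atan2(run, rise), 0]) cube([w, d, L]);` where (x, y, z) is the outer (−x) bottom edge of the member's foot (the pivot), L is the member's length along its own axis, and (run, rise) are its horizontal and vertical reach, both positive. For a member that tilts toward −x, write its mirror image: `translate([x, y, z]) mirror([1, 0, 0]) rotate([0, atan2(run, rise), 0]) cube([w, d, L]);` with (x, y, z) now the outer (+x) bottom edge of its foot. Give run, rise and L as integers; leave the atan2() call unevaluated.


// leg length = √(162² + 720²) = 738
// right-leg outer foot x = 2·162 + 106 = 430
// beam min-corner = (162, 0, 720)
translate([162, 0, 720]) cube([106, 817, 81]);
translate([0, 80, 0]) rotate([0, atan2(162, 720), 0]) cube([33, 54, 738]);
translate([430, 80, 0]) mirror([1, 0, 0]) rotate([0, atan2(162, 720), 0]) cube([33, 54, 738]);
translate([0, 683, 0]) rotate([0, atan2(162, 720), 0]) cube([33, 54, 738]);
translate([430, 683, 0]) mirror([1, 0, 0]) rotate([0, atan2(162, 720), 0]) cube([33, 54, 738]);


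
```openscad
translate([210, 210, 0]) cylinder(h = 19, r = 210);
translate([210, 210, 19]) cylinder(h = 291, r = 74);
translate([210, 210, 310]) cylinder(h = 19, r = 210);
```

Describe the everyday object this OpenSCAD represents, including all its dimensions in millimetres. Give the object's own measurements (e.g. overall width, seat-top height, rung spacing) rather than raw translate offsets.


A spool: two coaxial disc flanges of radius 210 mm and thickness 19 mm, joined by a core cylinder of radius 74 mm and height 291 mm. The lower flange rests on z = 0 and the three cylinders share a vertical axis.


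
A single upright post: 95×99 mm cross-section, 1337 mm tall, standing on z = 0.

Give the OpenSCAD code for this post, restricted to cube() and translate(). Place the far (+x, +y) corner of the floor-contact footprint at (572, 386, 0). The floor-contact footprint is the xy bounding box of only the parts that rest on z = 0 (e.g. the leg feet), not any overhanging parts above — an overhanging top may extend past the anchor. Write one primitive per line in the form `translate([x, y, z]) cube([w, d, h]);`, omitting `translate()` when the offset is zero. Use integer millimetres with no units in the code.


translate([477, 287, 0]) cube([95, 99, 1337]);


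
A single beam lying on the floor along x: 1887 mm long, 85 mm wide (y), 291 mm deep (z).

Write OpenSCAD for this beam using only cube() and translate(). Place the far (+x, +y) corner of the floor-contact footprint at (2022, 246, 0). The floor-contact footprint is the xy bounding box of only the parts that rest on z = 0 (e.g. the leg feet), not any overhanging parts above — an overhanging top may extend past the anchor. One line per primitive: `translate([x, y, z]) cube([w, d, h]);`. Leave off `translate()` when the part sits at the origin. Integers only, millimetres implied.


translate([135, 161, 0]) cube([1887, 85, 291]);


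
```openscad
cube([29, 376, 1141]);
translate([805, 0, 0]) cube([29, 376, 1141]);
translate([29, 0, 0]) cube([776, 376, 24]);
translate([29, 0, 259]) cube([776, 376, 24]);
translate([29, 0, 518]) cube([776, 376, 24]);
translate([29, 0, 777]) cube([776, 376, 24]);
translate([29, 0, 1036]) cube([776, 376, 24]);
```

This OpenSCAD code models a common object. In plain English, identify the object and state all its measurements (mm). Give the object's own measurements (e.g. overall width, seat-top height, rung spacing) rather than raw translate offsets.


An open bookshelf. Two side panels, each 29 mm thick, 376 mm deep and 1141 mm tall, stand 834 mm apart (outside-to-outside). Between them sit 5 shelves, each 24 mm thick and 376 mm deep, spanning the full gap between the sides. The bottom shelf rests on the floor (its underside at z = 0) and the clear gap between one shelf's top and the next shelf's underside is 235 mm.


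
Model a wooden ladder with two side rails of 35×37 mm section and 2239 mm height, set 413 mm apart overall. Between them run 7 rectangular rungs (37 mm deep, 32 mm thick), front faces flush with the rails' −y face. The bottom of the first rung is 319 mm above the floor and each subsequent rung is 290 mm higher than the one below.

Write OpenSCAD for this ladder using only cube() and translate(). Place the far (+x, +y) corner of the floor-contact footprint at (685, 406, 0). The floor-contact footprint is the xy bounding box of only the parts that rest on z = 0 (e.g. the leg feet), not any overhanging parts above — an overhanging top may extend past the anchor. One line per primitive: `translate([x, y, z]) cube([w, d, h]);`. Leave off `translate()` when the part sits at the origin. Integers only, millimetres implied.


translate([272, 369, 0]) cube([35, 37, 2239]);
translate([650, 369, 0]) cube([35, 37, 2239]);
translate([307, 369, 319]) cube([343, 37, 32]);
translate([307, 369, 609]) cube([343, 37, 32]);
translate([307, 369, 899]) cube([343, 37, 32]);
translate([307, 369, 1189]) cube([343, 37, 32]);
translate([307, 369, 1479]) cube([343, 37, 32]);
translate([307, 369, 1769]) cube([343, 37, 32]);
translate([307, 369, 2059]) cube([343, 37, 32]);


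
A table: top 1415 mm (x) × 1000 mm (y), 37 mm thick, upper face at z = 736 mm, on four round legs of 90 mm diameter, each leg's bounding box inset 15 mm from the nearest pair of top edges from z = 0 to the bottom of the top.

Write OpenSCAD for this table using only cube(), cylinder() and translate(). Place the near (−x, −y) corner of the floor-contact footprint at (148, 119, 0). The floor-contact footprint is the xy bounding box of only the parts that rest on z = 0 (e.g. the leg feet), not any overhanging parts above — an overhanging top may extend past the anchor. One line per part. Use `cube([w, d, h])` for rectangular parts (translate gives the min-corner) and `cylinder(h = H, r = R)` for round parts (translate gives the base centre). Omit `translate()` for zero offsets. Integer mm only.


translate([133, 104, 699]) cube([1415, 1000, 37]);
translate([193, 164, 0]) cylinder(h = 699, r = 45);
translate([1488, 164, 0]) cylinder(h = 699, r = 45);
translate([193, 1044, 0]) cylinder(h = 699, r = 45);
translate([1488, 1044, 0]) cylinder(h = 699, r = 45);


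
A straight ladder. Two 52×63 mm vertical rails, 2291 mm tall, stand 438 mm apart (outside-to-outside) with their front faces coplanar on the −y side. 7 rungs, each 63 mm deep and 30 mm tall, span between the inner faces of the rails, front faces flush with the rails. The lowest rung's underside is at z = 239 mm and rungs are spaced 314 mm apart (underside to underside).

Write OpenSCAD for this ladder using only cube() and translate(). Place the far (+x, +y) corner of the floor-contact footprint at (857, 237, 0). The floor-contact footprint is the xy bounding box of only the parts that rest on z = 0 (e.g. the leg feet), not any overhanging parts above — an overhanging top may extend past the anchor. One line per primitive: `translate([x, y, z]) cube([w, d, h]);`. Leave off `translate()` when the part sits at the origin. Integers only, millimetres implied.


translate([419, 174, 0]) cube([52, 63, 2291]);
translate([805, 174, 0]) cube([52, 63, 2291]);
translate([471, 174, 239]) cube([334, 63, 30]);
translate([471, 174, 553]) cube([334, 63, 30]);
translate([471, 174, 867]) cube([334, 63, 30]);
translate([471, 174, 1181]) cube([334, 63, 30]);
translate([471, 174, 1495]) cube([334, 63, 30]);
translate([471, 174, 1809]) cube([334, 63, 30]);
translate([471, 174, 2123]) cube([334, 63, 30]);


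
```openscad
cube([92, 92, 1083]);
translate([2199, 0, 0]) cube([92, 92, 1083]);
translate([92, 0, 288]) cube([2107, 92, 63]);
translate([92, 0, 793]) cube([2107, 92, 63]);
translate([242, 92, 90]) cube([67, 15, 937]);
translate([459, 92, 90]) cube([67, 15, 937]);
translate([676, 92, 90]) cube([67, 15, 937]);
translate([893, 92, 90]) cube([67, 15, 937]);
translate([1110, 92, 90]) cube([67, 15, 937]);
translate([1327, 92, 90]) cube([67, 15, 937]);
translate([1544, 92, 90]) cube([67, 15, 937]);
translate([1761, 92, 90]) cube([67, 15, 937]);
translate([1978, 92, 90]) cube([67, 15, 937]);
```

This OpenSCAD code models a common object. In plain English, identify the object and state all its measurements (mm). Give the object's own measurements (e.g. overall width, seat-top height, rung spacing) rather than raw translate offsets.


A fence section. Two 92×92 mm posts, 1083 mm tall, stand on the floor with a clear span of 2107 mm between their inner faces. Two horizontal rails of 92×63 mm section span the gap between the posts with their undersides at z = 288 mm and z = 793 mm, flush with the posts' −y face. 9 pickets, each 67 mm wide, 15 mm thick and 937 mm tall, are fixed to the +y face of the rails with their bottoms at z = 90 mm, spaced across the span with a 150 mm gap after the −x post and between neighbouring pickets, with 154 mm left before the +x post.
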